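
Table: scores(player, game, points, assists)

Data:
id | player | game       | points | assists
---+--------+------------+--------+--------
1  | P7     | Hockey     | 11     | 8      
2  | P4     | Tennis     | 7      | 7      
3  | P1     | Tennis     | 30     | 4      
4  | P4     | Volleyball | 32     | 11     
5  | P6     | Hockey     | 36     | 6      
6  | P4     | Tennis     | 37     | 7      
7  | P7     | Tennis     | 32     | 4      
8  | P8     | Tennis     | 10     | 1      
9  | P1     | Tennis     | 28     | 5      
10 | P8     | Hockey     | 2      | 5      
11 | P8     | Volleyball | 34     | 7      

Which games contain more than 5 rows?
SELECT game, COUNT(*) as cnt
FROM scores
GROUP BY game
HAVING COUNT(*) > 5

Result:
  Tennis: 6

Note: HAVING filters groups after aggregation, WHERE filters rows before.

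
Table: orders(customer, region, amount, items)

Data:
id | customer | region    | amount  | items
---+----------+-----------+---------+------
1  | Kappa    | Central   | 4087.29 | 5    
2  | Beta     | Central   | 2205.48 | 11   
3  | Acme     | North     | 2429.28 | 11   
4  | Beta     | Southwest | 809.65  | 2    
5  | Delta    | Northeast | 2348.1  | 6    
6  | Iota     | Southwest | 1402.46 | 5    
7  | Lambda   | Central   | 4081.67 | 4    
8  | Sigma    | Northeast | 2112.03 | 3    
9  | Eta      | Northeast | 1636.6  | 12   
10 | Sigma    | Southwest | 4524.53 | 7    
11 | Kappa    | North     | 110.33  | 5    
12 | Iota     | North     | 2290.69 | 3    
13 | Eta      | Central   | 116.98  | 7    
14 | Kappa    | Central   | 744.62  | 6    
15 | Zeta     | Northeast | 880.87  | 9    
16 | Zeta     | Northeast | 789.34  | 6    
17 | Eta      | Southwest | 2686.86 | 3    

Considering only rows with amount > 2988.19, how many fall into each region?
SELECT region, COUNT(*)
FROM orders
WHERE amount > 2988.19
GROUP BY region

Note: WHERE filters rows before grouping.

Result:
  Central: 2
  Southwest: 1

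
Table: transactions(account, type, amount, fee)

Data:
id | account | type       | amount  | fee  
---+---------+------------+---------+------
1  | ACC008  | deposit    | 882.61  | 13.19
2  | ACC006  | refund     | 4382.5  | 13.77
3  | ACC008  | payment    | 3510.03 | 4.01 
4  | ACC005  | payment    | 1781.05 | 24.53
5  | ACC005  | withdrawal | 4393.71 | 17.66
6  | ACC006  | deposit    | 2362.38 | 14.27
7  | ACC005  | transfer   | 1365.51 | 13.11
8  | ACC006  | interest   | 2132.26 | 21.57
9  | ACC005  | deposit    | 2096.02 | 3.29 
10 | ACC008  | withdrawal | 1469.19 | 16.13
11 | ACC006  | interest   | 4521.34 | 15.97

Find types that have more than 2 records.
SELECT type, COUNT(*) as cnt
FROM transactions
GROUP BY type
HAVING COUNT(*) > 2

Result:
  deposit: 3

Note: HAVING filters groups after aggregation, WHERE filters rows before.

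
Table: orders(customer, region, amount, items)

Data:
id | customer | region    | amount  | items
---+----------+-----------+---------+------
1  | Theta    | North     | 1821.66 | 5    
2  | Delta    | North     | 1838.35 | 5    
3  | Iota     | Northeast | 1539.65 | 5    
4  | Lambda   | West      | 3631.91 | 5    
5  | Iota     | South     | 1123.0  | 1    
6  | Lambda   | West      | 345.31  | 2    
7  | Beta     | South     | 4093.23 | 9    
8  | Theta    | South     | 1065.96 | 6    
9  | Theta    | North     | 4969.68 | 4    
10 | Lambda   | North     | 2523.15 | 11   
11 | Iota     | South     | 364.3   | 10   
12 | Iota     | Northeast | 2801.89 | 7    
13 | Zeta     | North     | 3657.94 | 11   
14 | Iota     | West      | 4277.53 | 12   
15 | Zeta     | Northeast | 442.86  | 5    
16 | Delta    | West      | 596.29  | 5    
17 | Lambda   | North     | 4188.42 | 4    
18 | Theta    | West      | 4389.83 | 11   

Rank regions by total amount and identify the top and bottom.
SELECT region, SUM(amount)
FROM orders
GROUP BY region
ORDER BY SUM(amount)

All groups:
  Northeast: 4784.40
  South: 6646.49
  West: 13240.87
  North: 18999.20

Highest: North (18999.20)
Lowest: Northeast (4784.40)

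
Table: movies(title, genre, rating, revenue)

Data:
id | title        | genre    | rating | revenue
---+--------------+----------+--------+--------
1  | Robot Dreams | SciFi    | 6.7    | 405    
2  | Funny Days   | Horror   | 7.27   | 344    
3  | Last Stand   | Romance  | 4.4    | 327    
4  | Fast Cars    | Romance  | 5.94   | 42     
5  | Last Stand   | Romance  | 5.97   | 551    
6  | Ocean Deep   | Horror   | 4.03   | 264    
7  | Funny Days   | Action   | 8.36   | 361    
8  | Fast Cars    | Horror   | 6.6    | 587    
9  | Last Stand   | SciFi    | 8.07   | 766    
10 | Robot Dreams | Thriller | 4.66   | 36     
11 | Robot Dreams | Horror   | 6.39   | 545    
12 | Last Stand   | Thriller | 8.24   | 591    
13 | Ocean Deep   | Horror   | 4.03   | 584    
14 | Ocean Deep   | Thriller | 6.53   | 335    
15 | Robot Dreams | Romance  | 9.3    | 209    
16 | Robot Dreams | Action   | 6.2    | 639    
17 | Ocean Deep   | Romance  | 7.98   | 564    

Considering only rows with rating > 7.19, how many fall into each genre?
SELECT genre, COUNT(*)
FROM movies
WHERE rating > 7.19
GROUP BY genre

Note: WHERE filters rows before grouping.

Result:
  Action: 1
  Horror: 1
  Romance: 2
  SciFi: 1
  Thriller: 1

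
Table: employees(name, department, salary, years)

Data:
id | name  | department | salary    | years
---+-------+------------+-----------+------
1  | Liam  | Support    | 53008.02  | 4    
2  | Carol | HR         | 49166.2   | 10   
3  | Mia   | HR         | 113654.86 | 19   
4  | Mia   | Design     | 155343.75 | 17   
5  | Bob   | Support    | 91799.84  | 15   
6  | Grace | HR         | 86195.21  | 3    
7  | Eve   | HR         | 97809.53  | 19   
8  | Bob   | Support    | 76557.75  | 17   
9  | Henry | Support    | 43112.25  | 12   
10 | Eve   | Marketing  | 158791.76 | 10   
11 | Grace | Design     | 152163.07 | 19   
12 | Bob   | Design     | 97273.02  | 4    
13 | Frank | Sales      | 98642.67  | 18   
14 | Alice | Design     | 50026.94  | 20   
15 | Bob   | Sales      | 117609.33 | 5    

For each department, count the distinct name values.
SELECT department, COUNT(DISTINCT name)
FROM employees
GROUP BY department

Result:
  Design: 4 distinct
  HR: 4 distinct
  Marketing: 1 distinct
  Sales: 2 distinct
  Support: 3 distinct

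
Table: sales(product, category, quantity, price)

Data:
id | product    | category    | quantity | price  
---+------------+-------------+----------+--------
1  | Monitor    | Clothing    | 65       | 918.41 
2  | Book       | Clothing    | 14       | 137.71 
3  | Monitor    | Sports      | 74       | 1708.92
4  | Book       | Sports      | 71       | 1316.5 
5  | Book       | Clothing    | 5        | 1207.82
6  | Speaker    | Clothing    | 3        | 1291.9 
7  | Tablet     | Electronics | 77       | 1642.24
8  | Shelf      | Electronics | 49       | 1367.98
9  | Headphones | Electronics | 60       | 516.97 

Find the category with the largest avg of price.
SELECT category, AVG(price) as val
FROM sales
GROUP BY category
ORDER BY val DESC
LIMIT 1

Result: Sports with avg(price) = 1512.71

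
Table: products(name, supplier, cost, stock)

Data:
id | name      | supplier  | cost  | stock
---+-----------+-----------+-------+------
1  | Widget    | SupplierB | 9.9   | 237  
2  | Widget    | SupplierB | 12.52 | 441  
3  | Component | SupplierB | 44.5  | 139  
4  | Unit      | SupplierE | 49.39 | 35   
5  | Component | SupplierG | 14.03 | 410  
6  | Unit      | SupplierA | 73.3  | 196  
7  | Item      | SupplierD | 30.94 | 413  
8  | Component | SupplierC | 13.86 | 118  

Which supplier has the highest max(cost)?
SELECT supplier, MAX(cost) as val
FROM products
GROUP BY supplier
ORDER BY val DESC
LIMIT 1

Result: SupplierA with max(cost) = 73.30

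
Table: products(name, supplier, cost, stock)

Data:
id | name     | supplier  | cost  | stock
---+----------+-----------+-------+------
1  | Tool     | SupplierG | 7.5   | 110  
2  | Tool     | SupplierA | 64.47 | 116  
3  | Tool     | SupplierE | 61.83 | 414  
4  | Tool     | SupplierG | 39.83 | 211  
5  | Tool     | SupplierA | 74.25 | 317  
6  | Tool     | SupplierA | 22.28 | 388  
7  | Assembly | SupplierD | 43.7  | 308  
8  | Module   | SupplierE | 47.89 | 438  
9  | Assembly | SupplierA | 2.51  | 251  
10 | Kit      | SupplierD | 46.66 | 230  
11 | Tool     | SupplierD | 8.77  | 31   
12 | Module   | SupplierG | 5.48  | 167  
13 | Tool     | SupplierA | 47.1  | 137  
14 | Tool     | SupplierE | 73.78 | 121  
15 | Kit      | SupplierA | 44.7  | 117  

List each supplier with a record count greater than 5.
SELECT supplier, COUNT(*) as cnt
FROM products
GROUP BY supplier
HAVING COUNT(*) > 5

Result:
  SupplierA: 6

Note: HAVING filters groups after aggregation, WHERE filters rows before.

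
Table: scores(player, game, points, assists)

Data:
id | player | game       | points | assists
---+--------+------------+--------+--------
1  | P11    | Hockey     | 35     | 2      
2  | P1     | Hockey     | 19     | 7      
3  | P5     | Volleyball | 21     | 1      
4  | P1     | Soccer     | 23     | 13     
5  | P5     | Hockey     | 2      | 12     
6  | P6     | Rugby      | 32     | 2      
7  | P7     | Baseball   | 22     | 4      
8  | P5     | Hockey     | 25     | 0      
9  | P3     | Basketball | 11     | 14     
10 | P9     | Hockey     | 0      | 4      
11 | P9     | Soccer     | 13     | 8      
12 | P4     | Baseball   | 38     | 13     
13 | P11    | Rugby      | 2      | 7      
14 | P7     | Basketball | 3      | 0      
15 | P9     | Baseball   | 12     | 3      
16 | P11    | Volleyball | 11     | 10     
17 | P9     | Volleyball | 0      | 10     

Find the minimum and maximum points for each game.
SELECT game, MIN(points), MAX(points)
FROM scores
GROUP BY game

Result:
  Baseball: min=12, max=38
  Basketball: min=3, max=11
  Hockey: min=0, max=35
  Rugby: min=2, max=32
  Soccer: min=13, max=23
  Volleyball: min=0, max=21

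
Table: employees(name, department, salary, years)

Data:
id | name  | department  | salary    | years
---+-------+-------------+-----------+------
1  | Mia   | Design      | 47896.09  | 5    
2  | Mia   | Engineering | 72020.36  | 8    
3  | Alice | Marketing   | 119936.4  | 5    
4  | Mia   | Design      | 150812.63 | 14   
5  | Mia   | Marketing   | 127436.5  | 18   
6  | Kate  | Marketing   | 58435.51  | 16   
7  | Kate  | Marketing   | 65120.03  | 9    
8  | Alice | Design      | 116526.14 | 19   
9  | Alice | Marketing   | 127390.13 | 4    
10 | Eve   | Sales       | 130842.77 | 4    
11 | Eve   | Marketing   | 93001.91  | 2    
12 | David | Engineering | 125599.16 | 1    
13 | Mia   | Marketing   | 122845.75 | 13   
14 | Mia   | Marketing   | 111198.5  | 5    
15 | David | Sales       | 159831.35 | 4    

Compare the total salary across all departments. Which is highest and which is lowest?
SELECT department, SUM(salary)
FROM employees
GROUP BY department
ORDER BY SUM(salary)

All groups:
  Engineering: 197619.52
  Sales: 290674.12
  Design: 315234.86
  Marketing: 825364.73

Highest: Marketing (825364.73)
Lowest: Engineering (197619.52)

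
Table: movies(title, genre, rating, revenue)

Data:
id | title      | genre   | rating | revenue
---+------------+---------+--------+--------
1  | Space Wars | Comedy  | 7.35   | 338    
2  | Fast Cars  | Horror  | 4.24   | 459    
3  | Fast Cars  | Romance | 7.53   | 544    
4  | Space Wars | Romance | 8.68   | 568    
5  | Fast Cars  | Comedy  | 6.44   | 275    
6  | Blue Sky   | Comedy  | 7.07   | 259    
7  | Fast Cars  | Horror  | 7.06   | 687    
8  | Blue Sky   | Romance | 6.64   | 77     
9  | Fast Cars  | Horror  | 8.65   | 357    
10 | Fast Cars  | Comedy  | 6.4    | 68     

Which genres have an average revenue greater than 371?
SELECT genre, AVG(revenue)
FROM movies
GROUP BY genre
HAVING AVG(revenue) > 371

Result:
  Horror: avg=501.00
  Romance: avg=396.33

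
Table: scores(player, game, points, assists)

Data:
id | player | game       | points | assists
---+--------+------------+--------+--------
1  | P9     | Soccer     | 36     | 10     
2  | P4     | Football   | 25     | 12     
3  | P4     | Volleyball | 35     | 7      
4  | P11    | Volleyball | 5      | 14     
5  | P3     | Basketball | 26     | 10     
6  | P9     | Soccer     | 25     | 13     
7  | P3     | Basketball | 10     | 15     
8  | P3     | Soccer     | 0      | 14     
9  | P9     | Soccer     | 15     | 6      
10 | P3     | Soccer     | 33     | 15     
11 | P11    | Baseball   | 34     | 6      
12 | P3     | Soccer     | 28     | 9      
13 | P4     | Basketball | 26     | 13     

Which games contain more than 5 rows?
SELECT game, COUNT(*) as cnt
FROM scores
GROUP BY game
HAVING COUNT(*) > 5

Result:
  Soccer: 6

Note: HAVING filters groups after aggregation, WHERE filters rows before.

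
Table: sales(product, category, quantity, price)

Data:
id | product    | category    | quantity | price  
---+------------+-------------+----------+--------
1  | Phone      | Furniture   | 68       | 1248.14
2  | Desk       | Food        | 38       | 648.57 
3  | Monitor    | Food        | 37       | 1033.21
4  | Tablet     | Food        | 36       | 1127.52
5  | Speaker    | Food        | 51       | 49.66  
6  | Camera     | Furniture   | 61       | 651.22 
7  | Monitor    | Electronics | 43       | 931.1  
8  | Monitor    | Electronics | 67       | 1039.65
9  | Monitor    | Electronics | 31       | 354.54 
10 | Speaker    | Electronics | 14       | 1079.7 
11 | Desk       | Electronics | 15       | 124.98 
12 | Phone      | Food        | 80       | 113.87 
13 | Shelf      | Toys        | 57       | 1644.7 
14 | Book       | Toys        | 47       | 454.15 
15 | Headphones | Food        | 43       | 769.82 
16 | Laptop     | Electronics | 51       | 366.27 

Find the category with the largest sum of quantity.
SELECT category, SUM(quantity) as val
FROM sales
GROUP BY category
ORDER BY val DESC
LIMIT 1

Result: Food with sum(quantity) = 285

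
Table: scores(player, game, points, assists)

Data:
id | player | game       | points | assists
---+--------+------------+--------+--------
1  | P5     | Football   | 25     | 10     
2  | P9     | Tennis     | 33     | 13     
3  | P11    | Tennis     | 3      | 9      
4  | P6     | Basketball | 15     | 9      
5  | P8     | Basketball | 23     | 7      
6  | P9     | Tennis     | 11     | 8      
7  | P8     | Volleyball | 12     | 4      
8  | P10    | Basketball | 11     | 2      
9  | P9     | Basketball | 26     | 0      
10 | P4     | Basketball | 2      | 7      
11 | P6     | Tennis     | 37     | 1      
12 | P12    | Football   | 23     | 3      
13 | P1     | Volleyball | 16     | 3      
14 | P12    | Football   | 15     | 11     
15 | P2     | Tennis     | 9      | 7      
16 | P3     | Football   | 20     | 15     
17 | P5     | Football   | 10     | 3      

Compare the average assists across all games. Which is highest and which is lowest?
SELECT game, AVG(assists)
FROM scores
GROUP BY game
ORDER BY AVG(assists)

All groups:
  Volleyball: 3.50
  Basketball: 5.00
  Tennis: 7.60
  Football: 8.40

Highest: Football (8.40)
Lowest: Volleyball (3.50)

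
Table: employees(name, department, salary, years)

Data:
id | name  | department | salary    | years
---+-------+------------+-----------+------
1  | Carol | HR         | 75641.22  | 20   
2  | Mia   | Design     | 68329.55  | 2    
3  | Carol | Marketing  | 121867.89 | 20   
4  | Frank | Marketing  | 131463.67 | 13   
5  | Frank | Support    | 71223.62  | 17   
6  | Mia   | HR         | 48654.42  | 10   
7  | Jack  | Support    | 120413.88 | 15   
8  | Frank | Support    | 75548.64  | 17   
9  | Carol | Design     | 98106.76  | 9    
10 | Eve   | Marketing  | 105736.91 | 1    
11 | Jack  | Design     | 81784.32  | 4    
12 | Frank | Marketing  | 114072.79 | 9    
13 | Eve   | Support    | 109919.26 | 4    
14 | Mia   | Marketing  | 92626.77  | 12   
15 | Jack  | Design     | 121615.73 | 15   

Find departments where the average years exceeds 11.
SELECT department, AVG(years)
FROM employees
GROUP BY department
HAVING AVG(years) > 11

Result:
  HR: avg=15.00
  Support: avg=13.25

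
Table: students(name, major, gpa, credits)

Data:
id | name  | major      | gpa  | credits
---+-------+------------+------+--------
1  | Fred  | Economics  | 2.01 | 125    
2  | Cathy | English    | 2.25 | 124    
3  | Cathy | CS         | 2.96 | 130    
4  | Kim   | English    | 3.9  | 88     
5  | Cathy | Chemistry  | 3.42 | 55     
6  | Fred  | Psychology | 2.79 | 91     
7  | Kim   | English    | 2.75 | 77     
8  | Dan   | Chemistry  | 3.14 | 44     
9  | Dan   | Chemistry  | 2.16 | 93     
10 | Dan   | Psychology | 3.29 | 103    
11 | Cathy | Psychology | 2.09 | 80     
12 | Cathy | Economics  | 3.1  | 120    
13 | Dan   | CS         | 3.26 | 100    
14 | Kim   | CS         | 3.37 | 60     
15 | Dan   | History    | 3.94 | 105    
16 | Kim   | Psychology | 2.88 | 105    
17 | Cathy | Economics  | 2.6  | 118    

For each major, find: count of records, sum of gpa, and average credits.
SELECT major,
       COUNT(*) as cnt,
       SUM(gpa) as total_gpa,
       AVG(credits) as avg_credits
FROM students
GROUP BY major

Result:
  CS: 3 records, 9.59 total gpa, 96.67 avg credits
  Chemistry: 3 records, 8.72 total gpa, 64.00 avg credits
  Economics: 3 records, 7.71 total gpa, 121.00 avg credits
  English: 3 records, 8.90 total gpa, 96.33 avg credits
  History: 1 records, 3.94 total gpa, 105.00 avg credits
  Psychology: 4 records, 11.05 total gpa, 94.75 avg credits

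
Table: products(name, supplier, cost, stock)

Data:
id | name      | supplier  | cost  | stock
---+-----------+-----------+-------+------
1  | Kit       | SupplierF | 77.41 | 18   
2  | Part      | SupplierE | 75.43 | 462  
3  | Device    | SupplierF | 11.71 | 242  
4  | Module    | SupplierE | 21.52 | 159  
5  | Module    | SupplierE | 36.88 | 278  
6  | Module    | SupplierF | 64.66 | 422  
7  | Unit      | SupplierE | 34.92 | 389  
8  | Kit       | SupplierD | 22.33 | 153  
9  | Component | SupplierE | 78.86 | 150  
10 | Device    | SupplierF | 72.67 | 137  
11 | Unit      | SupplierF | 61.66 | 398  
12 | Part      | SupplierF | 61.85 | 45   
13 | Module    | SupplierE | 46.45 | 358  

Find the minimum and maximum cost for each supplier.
SELECT supplier, MIN(cost), MAX(cost)
FROM products
GROUP BY supplier

Result:
  SupplierD: min=22.33, max=22.33
  SupplierE: min=21.52, max=78.86
  SupplierF: min=11.71, max=77.41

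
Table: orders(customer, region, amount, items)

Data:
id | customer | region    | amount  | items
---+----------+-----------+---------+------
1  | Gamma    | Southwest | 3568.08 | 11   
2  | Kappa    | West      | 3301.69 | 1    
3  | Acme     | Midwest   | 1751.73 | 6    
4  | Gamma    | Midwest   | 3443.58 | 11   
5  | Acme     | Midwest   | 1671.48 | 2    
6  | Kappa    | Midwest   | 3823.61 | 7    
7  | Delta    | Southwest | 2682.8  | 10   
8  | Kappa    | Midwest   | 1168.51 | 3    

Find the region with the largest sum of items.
SELECT region, SUM(items) as val
FROM orders
GROUP BY region
ORDER BY val DESC
LIMIT 1

Result: Midwest with sum(items) = 29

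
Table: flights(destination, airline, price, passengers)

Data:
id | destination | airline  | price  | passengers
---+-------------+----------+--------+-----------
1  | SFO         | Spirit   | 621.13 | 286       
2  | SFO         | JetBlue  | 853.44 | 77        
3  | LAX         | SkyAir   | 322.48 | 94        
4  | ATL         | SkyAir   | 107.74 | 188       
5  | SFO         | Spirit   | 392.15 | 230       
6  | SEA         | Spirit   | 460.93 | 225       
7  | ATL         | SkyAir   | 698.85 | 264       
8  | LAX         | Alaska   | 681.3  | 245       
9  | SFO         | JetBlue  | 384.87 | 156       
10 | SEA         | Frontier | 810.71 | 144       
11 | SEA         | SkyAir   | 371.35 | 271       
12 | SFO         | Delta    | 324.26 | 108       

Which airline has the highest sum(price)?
SELECT airline, SUM(price) as val
FROM flights
GROUP BY airline
ORDER BY val DESC
LIMIT 1

Result: SkyAir with sum(price) = 1500.42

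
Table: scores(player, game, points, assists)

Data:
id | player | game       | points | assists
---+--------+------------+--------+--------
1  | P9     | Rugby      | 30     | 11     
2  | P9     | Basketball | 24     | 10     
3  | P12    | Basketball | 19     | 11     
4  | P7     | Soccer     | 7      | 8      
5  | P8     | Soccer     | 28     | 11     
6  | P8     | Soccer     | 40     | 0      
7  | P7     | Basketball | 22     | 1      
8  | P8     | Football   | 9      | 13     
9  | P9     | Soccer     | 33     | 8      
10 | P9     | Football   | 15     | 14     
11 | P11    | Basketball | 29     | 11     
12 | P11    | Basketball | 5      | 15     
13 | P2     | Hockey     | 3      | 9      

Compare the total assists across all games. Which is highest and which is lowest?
SELECT game, SUM(assists)
FROM scores
GROUP BY game
ORDER BY SUM(assists)

All groups:
  Hockey: 9
  Rugby: 11
  Football: 27
  Soccer: 27
  Basketball: 48

Highest: Basketball (48)
Lowest: Hockey (9)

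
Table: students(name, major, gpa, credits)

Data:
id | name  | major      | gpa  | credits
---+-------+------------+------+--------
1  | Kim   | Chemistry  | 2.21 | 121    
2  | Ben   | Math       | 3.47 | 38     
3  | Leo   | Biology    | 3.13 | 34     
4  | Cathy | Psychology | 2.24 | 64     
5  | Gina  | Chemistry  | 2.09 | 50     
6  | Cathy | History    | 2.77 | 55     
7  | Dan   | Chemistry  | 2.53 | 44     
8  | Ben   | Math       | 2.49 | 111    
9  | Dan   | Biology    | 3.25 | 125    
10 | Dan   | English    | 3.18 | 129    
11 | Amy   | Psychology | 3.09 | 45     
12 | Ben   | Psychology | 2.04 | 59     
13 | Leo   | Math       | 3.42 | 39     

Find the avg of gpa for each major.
SELECT major, AVG(gpa) as result
FROM students
GROUP BY major

Result:
  Biology: 3.19
  Chemistry: 2.28
  English: 3.18
  History: 2.77
  Math: 3.13
  Psychology: 2.46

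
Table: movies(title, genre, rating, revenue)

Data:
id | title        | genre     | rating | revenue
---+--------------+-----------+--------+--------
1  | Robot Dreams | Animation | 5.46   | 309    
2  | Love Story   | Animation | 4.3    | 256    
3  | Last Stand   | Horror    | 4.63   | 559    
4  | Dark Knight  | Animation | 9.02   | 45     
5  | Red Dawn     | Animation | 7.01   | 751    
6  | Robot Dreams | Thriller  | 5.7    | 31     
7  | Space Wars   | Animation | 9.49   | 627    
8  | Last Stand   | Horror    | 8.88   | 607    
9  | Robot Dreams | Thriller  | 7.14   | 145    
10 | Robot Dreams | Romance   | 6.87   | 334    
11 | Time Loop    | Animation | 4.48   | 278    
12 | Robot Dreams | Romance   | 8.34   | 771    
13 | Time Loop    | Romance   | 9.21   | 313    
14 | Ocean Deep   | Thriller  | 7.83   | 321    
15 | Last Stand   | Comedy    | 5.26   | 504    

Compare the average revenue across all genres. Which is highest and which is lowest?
SELECT genre, AVG(revenue)
FROM movies
GROUP BY genre
ORDER BY AVG(revenue)

All groups:
  Thriller: 165.67
  Animation: 377.67
  Romance: 472.67
  Comedy: 504.00
  Horror: 583.00

Highest: Horror (583.00)
Lowest: Thriller (165.67)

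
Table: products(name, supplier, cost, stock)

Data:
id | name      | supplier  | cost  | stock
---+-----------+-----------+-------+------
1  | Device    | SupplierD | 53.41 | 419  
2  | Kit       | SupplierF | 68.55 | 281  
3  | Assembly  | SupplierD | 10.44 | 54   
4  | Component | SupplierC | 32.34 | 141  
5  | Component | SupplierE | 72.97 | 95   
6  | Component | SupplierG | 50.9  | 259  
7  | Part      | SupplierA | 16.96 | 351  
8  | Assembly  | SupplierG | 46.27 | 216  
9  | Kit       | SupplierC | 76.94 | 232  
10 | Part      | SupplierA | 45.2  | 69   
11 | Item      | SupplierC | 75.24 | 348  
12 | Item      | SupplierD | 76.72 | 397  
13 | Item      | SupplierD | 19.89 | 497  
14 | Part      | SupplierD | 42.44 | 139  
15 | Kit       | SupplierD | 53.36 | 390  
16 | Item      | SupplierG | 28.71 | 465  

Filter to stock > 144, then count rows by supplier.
SELECT supplier, COUNT(*)
FROM products
WHERE stock > 144
GROUP BY supplier

Note: WHERE filters rows before grouping.

Result:
  SupplierA: 1
  SupplierC: 2
  SupplierD: 4
  SupplierF: 1
  SupplierG: 3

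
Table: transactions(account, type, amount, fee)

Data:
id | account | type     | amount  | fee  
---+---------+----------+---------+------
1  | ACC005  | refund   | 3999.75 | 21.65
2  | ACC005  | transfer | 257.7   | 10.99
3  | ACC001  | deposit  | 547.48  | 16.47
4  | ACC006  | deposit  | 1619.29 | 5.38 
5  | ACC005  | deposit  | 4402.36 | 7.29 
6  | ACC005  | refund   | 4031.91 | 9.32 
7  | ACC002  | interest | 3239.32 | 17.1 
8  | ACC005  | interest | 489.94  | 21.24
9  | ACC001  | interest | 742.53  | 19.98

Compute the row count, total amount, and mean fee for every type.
SELECT type,
       COUNT(*) as cnt,
       SUM(amount) as total_amount,
       AVG(fee) as avg_fee
FROM transactions
GROUP BY type

Result:
  deposit: 3 records, 6569.13 total amount, 9.71 avg fee
  interest: 3 records, 4471.79 total amount, 19.44 avg fee
  refund: 2 records, 8031.66 total amount, 15.49 avg fee
  transfer: 1 records, 257.70 total amount, 10.99 avg fee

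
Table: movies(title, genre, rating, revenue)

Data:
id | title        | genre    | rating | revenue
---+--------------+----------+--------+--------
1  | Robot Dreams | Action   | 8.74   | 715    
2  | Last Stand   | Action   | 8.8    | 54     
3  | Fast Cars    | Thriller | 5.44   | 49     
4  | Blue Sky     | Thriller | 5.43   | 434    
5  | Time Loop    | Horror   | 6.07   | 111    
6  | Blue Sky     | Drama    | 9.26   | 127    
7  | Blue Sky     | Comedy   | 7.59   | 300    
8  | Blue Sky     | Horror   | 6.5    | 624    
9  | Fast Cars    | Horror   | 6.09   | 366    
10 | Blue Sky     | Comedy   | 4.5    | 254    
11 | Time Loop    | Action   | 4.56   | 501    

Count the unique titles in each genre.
SELECT genre, COUNT(DISTINCT title)
FROM movies
GROUP BY genre

Result:
  Action: 3 distinct
  Comedy: 1 distinct
  Drama: 1 distinct
  Horror: 3 distinct
  Thriller: 2 distinct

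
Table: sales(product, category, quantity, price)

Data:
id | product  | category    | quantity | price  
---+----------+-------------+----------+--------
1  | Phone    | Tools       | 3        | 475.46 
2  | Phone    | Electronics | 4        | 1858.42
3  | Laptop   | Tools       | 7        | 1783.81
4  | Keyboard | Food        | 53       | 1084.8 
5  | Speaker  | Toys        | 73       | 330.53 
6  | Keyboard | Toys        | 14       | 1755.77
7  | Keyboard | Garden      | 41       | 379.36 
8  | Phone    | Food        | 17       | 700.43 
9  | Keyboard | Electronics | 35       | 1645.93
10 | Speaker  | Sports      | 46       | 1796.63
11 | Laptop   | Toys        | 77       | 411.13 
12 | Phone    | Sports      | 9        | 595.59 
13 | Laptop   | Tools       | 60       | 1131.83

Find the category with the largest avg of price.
SELECT category, AVG(price) as val
FROM sales
GROUP BY category
ORDER BY val DESC
LIMIT 1

Result: Electronics with avg(price) = 1752.18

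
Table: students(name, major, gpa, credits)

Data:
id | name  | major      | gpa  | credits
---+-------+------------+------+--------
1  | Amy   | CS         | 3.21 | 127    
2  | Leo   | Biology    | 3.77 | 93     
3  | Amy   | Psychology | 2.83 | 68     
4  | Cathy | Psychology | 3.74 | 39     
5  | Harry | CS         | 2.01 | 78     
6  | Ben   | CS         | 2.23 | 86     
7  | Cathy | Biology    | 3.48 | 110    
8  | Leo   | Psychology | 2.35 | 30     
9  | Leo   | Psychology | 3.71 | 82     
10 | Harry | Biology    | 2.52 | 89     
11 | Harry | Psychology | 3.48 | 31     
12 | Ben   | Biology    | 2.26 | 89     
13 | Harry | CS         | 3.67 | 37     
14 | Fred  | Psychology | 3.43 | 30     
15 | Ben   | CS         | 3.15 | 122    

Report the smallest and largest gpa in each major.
SELECT major, MIN(gpa), MAX(gpa)
FROM students
GROUP BY major

Result:
  Biology: min=2.26, max=3.77
  CS: min=2.01, max=3.67
  Psychology: min=2.35, max=3.74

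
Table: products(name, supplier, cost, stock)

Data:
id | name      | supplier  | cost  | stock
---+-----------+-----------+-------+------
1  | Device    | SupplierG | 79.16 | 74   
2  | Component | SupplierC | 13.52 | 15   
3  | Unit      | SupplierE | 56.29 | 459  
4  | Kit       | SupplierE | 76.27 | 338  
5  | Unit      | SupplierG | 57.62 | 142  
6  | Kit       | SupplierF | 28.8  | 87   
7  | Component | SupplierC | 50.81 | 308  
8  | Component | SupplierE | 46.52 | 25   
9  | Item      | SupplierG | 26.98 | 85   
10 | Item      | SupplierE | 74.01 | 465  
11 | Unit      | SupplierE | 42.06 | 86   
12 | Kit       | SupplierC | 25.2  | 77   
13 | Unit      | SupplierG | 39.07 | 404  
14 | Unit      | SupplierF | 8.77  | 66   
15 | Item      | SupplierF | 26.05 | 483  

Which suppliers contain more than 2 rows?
SELECT supplier, COUNT(*) as cnt
FROM products
GROUP BY supplier
HAVING COUNT(*) > 2

Result:
  SupplierC: 3
  SupplierE: 5
  SupplierF: 3
  SupplierG: 4

Note: HAVING filters groups after aggregation, WHERE filters rows before.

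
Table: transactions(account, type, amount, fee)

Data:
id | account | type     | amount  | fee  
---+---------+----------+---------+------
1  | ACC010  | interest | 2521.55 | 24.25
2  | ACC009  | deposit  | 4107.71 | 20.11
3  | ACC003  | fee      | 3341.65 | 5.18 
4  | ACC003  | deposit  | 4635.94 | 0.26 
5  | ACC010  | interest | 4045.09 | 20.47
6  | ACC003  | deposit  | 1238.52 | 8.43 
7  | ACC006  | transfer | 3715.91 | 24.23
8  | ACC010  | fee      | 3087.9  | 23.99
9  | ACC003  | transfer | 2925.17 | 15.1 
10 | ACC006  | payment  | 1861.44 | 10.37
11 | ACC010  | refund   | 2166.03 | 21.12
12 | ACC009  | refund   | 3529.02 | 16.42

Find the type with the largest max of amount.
SELECT type, MAX(amount) as val
FROM transactions
GROUP BY type
ORDER BY val DESC
LIMIT 1

Result: deposit with max(amount) = 4635.94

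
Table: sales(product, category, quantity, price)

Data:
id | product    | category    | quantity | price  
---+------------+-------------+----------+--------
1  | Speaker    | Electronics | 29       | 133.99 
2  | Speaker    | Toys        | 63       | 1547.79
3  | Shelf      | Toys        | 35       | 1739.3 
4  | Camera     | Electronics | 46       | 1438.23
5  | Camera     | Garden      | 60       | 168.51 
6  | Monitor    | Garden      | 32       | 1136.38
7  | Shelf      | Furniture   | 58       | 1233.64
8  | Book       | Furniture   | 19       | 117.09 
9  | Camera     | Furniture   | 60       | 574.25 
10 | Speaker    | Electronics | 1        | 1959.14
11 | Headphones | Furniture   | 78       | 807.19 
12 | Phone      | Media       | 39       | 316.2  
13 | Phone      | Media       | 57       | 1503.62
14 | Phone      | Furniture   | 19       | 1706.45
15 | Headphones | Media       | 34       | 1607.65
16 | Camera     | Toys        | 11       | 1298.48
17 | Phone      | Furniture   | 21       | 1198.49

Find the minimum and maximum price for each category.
SELECT category, MIN(price), MAX(price)
FROM sales
GROUP BY category

Result:
  Electronics: min=133.99, max=1959.14
  Furniture: min=117.09, max=1706.45
  Garden: min=168.51, max=1136.38
  Media: min=316.20, max=1607.65
  Toys: min=1298.48, max=1739.30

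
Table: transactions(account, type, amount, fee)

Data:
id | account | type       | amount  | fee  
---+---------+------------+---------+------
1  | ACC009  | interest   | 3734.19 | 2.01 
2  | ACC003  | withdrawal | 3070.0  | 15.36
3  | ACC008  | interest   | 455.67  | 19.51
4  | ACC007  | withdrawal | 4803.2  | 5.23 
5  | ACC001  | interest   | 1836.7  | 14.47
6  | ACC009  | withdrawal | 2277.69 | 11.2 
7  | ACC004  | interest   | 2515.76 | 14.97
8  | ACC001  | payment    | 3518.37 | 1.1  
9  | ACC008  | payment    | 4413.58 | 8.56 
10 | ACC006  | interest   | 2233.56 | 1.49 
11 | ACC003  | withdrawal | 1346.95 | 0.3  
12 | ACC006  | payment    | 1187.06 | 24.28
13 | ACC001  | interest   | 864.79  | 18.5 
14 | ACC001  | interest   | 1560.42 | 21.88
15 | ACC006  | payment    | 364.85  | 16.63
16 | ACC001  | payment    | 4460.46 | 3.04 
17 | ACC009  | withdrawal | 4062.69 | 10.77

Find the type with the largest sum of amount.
SELECT type, SUM(amount) as val
FROM transactions
GROUP BY type
ORDER BY val DESC
LIMIT 1

Result: withdrawal with sum(amount) = 15560.53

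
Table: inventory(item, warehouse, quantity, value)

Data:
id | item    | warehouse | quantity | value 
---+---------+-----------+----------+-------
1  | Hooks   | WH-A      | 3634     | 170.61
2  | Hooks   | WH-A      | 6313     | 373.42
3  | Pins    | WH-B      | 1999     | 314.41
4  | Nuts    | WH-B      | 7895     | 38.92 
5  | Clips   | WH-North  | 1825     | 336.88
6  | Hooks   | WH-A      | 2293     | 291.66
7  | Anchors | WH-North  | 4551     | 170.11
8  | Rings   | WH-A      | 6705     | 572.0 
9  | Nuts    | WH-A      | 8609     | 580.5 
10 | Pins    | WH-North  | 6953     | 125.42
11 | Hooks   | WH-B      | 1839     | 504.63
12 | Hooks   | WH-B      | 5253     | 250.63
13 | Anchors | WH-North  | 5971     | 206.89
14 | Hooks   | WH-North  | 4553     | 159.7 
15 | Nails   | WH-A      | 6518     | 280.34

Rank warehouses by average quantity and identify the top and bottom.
SELECT warehouse, AVG(quantity)
FROM inventory
GROUP BY warehouse
ORDER BY AVG(quantity)

All groups:
  WH-B: 4246.50
  WH-North: 4770.60
  WH-A: 5678.67

Highest: WH-A (5678.67)
Lowest: WH-B (4246.50)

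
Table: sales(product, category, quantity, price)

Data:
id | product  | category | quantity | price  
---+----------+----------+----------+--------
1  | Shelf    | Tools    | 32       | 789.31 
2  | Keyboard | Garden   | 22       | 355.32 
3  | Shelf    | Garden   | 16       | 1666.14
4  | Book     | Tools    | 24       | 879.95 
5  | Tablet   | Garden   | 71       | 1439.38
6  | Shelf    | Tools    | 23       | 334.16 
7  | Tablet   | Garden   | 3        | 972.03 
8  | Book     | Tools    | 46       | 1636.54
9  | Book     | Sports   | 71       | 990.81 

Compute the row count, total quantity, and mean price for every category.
SELECT category,
       COUNT(*) as cnt,
       SUM(quantity) as total_quantity,
       AVG(price) as avg_price
FROM sales
GROUP BY category

Result:
  Garden: 4 records, 112 total quantity, 1108.22 avg price
  Sports: 1 records, 71 total quantity, 990.81 avg price
  Tools: 4 records, 125 total quantity, 909.99 avg price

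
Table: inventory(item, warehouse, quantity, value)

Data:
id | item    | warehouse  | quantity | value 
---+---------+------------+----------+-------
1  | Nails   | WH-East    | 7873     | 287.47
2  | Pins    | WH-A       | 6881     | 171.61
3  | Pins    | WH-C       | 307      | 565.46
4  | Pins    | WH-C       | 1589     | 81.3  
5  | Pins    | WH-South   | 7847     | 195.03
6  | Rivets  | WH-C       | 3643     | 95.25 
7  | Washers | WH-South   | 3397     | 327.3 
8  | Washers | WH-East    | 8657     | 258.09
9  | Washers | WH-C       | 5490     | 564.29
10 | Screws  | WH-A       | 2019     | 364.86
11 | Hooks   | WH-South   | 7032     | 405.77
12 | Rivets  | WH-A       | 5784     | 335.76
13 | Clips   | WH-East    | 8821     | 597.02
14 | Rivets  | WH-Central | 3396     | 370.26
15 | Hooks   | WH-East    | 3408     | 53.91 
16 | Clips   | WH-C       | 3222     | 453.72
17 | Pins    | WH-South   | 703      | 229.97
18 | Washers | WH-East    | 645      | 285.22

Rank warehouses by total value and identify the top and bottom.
SELECT warehouse, SUM(value)
FROM inventory
GROUP BY warehouse
ORDER BY SUM(value)

All groups:
  WH-Central: 370.26
  WH-A: 872.23
  WH-South: 1158.07
  WH-East: 1481.71
  WH-C: 1760.02

Highest: WH-C (1760.02)
Lowest: WH-Central (370.26)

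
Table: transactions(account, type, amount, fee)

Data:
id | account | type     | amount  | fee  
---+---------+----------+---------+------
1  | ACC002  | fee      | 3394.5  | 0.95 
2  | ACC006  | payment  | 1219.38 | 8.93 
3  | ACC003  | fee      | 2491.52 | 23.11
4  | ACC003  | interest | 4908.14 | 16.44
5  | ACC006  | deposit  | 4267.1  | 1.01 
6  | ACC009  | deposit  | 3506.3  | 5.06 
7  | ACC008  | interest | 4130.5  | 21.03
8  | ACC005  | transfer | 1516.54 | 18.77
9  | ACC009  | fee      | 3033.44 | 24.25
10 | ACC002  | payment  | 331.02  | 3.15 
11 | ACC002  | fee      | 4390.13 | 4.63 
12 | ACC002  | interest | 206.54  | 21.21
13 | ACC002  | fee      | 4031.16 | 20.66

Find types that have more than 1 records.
SELECT type, COUNT(*) as cnt
FROM transactions
GROUP BY type
HAVING COUNT(*) > 1

Result:
  deposit: 2
  fee: 5
  interest: 3
  payment: 2

Note: HAVING filters groups after aggregation, WHERE filters rows before.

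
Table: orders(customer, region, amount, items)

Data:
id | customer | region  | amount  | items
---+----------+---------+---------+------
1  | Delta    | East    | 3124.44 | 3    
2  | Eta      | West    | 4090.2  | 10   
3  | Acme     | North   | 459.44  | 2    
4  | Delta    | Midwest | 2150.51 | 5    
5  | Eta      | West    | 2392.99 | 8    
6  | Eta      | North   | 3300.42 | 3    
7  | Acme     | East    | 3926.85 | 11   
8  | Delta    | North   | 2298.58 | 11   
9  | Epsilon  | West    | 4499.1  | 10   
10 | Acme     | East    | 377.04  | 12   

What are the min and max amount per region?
SELECT region, MIN(amount), MAX(amount)
FROM orders
GROUP BY region

Result:
  East: min=377.04, max=3926.85
  Midwest: min=2150.51, max=2150.51
  North: min=459.44, max=3300.42
  West: min=2392.99, max=4499.10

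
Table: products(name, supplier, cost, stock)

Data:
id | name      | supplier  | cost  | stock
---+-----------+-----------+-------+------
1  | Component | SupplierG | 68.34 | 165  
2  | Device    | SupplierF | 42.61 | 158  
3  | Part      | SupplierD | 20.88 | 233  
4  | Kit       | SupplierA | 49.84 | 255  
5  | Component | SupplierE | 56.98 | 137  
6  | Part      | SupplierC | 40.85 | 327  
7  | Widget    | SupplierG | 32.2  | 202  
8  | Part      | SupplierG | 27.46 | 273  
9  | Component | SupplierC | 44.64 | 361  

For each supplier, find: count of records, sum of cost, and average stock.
SELECT supplier,
       COUNT(*) as cnt,
       SUM(cost) as total_cost,
       AVG(stock) as avg_stock
FROM products
GROUP BY supplier

Result:
  SupplierA: 1 records, 49.84 total cost, 255.00 avg stock
  SupplierC: 2 records, 85.49 total cost, 344.00 avg stock
  SupplierD: 1 records, 20.88 total cost, 233.00 avg stock
  SupplierE: 1 records, 56.98 total cost, 137.00 avg stock
  SupplierF: 1 records, 42.61 total cost, 158.00 avg stock
  SupplierG: 3 records, 128.00 total cost, 213.33 avg stock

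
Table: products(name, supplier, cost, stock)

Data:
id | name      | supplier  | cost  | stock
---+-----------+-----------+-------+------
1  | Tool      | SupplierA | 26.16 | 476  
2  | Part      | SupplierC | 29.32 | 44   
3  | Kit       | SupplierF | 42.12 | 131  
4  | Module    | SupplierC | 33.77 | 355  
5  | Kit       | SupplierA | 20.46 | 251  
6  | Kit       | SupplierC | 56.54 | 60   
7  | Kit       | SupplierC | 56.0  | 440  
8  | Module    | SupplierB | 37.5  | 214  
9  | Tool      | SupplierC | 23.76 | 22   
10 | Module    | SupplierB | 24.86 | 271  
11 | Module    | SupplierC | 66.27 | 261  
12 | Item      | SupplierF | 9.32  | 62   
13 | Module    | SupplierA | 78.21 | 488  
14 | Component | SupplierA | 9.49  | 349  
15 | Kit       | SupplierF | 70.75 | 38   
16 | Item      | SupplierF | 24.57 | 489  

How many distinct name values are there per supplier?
SELECT supplier, COUNT(DISTINCT name)
FROM products
GROUP BY supplier

Result:
  SupplierA: 4 distinct
  SupplierB: 1 distinct
  SupplierC: 4 distinct
  SupplierF: 2 distinct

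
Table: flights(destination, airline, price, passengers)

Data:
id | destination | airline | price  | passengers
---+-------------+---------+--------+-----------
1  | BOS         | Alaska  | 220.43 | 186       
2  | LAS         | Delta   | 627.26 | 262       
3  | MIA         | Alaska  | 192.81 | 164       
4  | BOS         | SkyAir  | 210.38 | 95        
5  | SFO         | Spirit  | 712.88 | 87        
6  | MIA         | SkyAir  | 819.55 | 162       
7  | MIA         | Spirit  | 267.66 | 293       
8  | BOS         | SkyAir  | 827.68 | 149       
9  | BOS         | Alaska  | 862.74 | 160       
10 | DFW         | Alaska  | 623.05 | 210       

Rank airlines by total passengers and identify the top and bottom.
SELECT airline, SUM(passengers)
FROM flights
GROUP BY airline
ORDER BY SUM(passengers)

All groups:
  Delta: 262
  Spirit: 380
  SkyAir: 406
  Alaska: 720

Highest: Alaska (720)
Lowest: Delta (262)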